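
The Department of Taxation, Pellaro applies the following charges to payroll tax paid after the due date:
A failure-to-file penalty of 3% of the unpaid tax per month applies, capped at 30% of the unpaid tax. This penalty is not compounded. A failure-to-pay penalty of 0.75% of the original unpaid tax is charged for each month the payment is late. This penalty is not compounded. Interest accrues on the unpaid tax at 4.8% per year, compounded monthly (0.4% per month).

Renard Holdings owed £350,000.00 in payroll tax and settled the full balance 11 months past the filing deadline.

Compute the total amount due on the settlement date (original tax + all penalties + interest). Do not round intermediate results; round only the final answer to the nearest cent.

Failure-to-file: 11 × 3% × £350,000.00 = £115,500.00, capped at 30% × £350,000.00 = £105,000.00
Failure-to-pay penalty = 0.75% × £350,000.00 × 11 mo = £28,875.00
Interest: £350,000.00 × ((1 + 0.004)^11 − 1) = £350,000.00 × 0.0448906… = £15,711.7257…
Total = £350,000.00 + £133,875.0000 + £15,711.7257… = £499,586.73

£499,586.73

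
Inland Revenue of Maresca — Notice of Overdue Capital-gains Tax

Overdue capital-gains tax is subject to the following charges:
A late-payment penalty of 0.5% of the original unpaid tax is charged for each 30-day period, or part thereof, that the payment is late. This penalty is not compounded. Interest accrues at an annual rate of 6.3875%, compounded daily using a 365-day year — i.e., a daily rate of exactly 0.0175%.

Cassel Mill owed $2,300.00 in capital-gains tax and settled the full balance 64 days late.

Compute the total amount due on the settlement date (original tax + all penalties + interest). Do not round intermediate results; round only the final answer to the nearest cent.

$2,360.40

Penalty periods: ⌈64/30⌉ = 3; penalty = 3 × 0.5% × $2,300.00 = $34.50
Interest: $2,300.00 × ((1 + 0.000175)^64 − 1) = $2,300.00 × 0.01126196… = $25.9025…
Total = $2,300.00 + $34.5000 + $25.9025… = $2,360.40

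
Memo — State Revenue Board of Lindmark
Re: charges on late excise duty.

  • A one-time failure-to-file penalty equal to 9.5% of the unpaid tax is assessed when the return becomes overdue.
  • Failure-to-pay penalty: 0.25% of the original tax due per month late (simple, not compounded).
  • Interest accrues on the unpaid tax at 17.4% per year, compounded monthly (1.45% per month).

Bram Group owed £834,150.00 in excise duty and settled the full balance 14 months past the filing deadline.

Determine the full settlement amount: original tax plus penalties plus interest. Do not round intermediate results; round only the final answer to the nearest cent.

£1,128,845.19

Failure-to-file penalty: 9.5% × £834,150.00 = £79,244.25
Failure-to-pay penalty = 0.25% × £834,150.00 × 14 mo = £29,195.25
Interest: £834,150.00 × ((1 + 0.0145)^14 − 1) = £834,150.00 × 0.2232880… = £186,255.6939…
Total = £834,150.00 + £108,439.5000 + £186,255.6939… = £1,128,845.19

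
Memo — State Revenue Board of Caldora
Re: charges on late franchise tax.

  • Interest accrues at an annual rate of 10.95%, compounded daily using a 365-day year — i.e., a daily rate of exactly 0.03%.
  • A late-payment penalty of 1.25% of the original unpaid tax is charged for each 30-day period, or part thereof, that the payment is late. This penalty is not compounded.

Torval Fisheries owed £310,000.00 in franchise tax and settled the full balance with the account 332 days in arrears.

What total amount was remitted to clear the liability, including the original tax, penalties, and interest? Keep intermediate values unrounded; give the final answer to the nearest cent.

Penalty periods: ⌈332/30⌉ = 12; penalty = 12 × 1.25% × £310,000.00 = £46,500.00
Interest: £310,000.00 × ((1 + 0.0003)^332 − 1) = £310,000.00 × 0.10471244… = £32,460.8554…
Total = £310,000.00 + £46,500.0000 + £32,460.8554… = £388,960.86

£388,960.86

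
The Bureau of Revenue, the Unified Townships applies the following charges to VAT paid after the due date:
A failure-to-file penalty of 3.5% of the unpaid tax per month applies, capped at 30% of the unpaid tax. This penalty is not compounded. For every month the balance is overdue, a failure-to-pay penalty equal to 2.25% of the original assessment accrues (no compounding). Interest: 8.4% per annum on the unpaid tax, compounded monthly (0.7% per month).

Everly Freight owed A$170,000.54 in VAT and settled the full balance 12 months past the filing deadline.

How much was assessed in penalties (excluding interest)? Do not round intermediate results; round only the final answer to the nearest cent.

Failure-to-file: 12 × 3.5% × A$170,000.54 = A$71,400.23…, capped at 30% × A$170,000.54 = A$51,000.16…
Failure-to-pay penalty: 12 × 2.25% × A$170,000.54 = A$45,900.15…
Total penalty = A$51,000.16… + A$45,900.15… = A$96,900.31

A$96,900.31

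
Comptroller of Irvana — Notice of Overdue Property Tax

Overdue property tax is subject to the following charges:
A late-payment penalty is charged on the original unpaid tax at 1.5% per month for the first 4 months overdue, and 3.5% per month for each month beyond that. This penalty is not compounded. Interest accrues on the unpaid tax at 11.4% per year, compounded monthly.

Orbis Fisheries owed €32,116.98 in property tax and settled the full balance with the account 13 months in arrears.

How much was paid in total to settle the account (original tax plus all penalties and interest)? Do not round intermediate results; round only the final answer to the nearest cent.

€48,361.45

Penalty, months 1–4: 4 × 1.5% × €32,116.98 = €1,927.02…
Penalty, months 5–13: 9 × 3.5% × €32,116.98 = €10,116.85…
Interest (11.4%/yr ÷ 12 = 0.95%/month): €32,116.98 × ((1 + 0.0095)^13 − 1) = €4,200.6002…
Total = €32,116.98 + €12,043.8675 + €4,200.6002… = €48,361.45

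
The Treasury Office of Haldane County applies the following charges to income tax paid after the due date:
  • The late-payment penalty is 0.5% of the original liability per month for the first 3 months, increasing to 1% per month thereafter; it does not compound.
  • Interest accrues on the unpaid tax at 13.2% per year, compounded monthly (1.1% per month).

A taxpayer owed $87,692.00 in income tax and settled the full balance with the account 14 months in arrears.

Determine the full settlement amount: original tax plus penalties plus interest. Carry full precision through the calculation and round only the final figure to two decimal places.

$113,167.44

Penalty, months 1–3: 3 × 0.5% × $87,692.00 = $1,315.38
Penalty, months 4–14: 11 × 1% × $87,692.00 = $9,646.12
Interest: $87,692.00 × ((1 + 0.011)^14 − 1) = $87,692.00 × 0.1655105… = $14,513.9439…
Total = $87,692.00 + $10,961.5000 + $14,513.9439… = $113,167.44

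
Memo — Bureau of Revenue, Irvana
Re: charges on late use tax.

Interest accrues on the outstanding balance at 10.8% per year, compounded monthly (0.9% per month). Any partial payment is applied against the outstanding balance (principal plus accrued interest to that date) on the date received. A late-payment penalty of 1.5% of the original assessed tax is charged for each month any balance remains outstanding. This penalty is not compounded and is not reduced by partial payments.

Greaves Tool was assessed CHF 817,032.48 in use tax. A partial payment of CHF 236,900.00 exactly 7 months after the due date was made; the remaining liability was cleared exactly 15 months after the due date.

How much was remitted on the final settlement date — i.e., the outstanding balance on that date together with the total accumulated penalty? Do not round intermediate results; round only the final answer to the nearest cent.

CHF 863,887.63

Balance at month 7: CHF 817,032.4800 × (1 + 0.009)^7 = CHF 869,916.3337…
After CHF 236,900.00 payment: CHF 869,916.3337… − CHF 236,900.00 = CHF 633,016.3337…
Balance at month 15: CHF 633,016.3337… × (1 + 0.009)^8 = CHF 680,055.3259…
Penalty: 15 × 1.5% × CHF 817,032.48 = CHF 183,832.31…
Final settlement = outstanding balance + penalty = CHF 680,055.3259… + CHF 183,832.31… = CHF 863,887.63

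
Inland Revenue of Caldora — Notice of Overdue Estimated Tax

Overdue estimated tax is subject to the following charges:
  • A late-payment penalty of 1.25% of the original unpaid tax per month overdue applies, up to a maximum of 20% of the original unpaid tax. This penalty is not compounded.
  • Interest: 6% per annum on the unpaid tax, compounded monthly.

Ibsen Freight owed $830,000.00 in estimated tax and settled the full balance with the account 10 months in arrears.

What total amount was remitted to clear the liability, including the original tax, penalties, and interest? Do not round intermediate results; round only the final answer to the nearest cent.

Penalty: 10 × 1.25% × $830,000.00 = $103,750.00 (below the 20% cap of $166,000.00)
Interest (6%/yr ÷ 12 = 0.5%/month): $830,000.00 × ((1 + 0.005)^10 − 1) = $42,446.3096…
Total = $830,000.00 + $103,750.0000 + $42,446.3096… = $976,196.31

$976,196.31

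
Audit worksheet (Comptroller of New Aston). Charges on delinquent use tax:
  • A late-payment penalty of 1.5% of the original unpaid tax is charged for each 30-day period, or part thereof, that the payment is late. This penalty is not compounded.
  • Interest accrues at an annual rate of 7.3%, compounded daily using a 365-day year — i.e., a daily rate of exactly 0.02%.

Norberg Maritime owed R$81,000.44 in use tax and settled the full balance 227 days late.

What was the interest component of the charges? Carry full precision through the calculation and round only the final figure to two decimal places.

R$3,761.79

Interest: R$81,000.44 × ((1 + 0.0002)^227 − 1) = R$81,000.44 × 0.04644160… = R$3,761.7904…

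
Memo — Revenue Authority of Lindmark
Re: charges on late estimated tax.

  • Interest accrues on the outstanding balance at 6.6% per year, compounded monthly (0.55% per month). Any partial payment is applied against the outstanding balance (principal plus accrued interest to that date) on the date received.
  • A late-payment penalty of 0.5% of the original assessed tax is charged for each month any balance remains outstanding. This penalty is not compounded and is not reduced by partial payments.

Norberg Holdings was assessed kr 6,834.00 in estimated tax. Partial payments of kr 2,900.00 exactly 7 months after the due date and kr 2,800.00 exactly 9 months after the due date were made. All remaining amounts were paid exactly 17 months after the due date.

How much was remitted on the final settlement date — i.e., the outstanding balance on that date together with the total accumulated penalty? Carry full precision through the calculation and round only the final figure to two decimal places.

kr 2,093.67

Balance at month 7: kr 6,834.0000 × (1 + 0.0055)^7 = kr 7,101.4903…
After kr 2,900.00 payment: kr 7,101.4903… − kr 2,900.00 = kr 4,201.4903…
Balance at month 9: kr 4,201.4903… × (1 + 0.0055)^2 = kr 4,247.8338…
After kr 2,800.00 payment: kr 4,247.8338… − kr 2,800.00 = kr 1,447.8338…
Balance at month 17: kr 1,447.8338… × (1 + 0.0055)^8 = kr 1,512.7784…
Penalty: 17 × 0.5% × kr 6,834.00 = kr 580.89
Final settlement = outstanding balance + penalty = kr 1,512.7784… + kr 580.89 = kr 2,093.67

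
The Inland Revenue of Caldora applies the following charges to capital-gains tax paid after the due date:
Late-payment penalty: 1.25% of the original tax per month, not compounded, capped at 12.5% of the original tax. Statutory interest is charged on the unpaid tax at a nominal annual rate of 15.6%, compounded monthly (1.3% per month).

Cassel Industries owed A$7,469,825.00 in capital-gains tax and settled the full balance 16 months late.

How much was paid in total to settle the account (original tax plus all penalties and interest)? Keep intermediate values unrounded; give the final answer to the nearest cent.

Penalty (uncapped): 16 × 1.25% × A$7,469,825.00 = A$1,493,965.00; cap = 12.5% × A$7,469,825.00 = A$933,728.13… → penalty = A$933,728.13…
Interest: A$7,469,825.00 × ((1 + 0.013)^16 − 1) = A$7,469,825.00 × 0.2295640… = A$1,714,802.6240…
Total = A$7,469,825.00 + A$933,728.1250 + A$1,714,802.6240… = A$10,118,355.75

A$10,118,355.75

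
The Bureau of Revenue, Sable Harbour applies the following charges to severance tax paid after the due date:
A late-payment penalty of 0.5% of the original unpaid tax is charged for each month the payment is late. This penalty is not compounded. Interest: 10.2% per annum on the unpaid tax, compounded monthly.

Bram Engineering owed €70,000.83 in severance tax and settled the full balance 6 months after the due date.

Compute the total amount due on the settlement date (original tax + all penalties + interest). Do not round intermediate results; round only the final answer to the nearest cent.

€75,747.63

Late-payment penalty: 6 × 0.5% × €70,000.83 = €2,100.02…
Interest (10.2%/yr ÷ 12 = 0.85%/month): €70,000.83 × ((1 + 0.0085)^6 − 1) = €3,646.7710…
Total = €70,000.83 + €2,100.0249 + €3,646.7710… = €75,747.63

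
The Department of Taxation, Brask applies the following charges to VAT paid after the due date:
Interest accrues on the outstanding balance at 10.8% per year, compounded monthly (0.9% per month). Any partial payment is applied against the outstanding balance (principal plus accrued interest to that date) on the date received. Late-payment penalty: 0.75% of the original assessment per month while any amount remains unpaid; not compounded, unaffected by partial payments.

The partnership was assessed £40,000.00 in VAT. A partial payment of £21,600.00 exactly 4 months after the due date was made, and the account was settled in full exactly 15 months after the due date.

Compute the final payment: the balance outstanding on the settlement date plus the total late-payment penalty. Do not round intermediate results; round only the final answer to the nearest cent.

Balance at month 4: £40,000.0000 × (1 + 0.009)^4 = £41,459.5569…
After £21,600.00 payment: £41,459.5569… − £21,600.00 = £19,859.5569…
Balance at month 15: £19,859.5569… × (1 + 0.009)^11 = £21,916.5597…
Penalty: 15 × 0.75% × £40,000.00 = £4,500.00
Final settlement = outstanding balance + penalty = £21,916.5597… + £4,500.00 = £26,416.56

£26,416.56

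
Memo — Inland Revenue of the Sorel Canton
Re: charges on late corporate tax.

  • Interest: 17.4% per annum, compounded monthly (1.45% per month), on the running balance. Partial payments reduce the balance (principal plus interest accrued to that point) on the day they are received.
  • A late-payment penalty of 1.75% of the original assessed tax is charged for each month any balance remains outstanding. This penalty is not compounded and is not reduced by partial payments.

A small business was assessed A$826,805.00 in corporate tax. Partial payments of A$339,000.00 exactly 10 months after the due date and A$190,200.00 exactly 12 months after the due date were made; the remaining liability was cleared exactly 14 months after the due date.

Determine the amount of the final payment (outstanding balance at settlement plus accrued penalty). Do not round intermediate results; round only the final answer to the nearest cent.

A$659,138.28

Balance at month 10: A$826,805.0000 × (1 + 0.0145)^10 = A$954,824.6185…
After A$339,000.00 payment: A$954,824.6185… − A$339,000.00 = A$615,824.6185…
Balance at month 12: A$615,824.6185… × (1 + 0.0145)^2 = A$633,813.0095…
After A$190,200.00 payment: A$633,813.0095… − A$190,200.00 = A$443,613.0095…
Balance at month 14: A$443,613.0095… × (1 + 0.0145)^2 = A$456,571.0564…
Penalty: 14 × 1.75% × A$826,805.00 = A$202,567.23…
Final settlement = outstanding balance + penalty = A$456,571.0564… + A$202,567.23… = A$659,138.28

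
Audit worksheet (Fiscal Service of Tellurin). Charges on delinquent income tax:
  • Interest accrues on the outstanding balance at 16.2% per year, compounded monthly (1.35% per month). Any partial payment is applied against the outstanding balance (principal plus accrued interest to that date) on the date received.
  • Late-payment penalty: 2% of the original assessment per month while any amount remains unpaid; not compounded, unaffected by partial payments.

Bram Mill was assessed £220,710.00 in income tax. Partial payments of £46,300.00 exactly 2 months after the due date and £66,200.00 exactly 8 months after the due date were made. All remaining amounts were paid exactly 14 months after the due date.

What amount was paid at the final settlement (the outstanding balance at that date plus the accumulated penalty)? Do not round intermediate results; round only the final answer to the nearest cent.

£201,958.79

Balance at month 2: £220,710.0000 × (1 + 0.0135)^2 = £226,709.3944…
After £46,300.00 payment: £226,709.3944… − £46,300.00 = £180,409.3944…
Balance at month 8: £180,409.3944… × (1 + 0.0135)^6 = £195,524.7174…
After £66,200.00 payment: £195,524.7174… − £66,200.00 = £129,324.7174…
Balance at month 14: £129,324.7174… × (1 + 0.0135)^6 = £140,159.9895…
Penalty: 14 × 2% × £220,710.00 = £61,798.80
Final settlement = outstanding balance + penalty = £140,159.9895… + £61,798.80 = £201,958.79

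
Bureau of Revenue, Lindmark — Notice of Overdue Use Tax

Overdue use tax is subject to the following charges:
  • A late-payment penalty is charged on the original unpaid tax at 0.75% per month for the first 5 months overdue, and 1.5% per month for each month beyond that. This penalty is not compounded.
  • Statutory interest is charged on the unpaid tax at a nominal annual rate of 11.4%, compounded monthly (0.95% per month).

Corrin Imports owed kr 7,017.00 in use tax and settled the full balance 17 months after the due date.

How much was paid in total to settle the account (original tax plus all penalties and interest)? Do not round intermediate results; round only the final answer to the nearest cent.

kr 9,766.80

Penalty, months 1–5: 5 × 0.75% × kr 7,017.00 = kr 263.14…
Penalty, months 6–17: 12 × 1.5% × kr 7,017.00 = kr 1,263.06
Interest: kr 7,017.00 × ((1 + 0.0095)^17 − 1) = kr 7,017.00 × 0.1743769… = kr 1,223.6026…
Total = kr 7,017.00 + kr 1,526.1975 + kr 1,223.6026… = kr 9,766.80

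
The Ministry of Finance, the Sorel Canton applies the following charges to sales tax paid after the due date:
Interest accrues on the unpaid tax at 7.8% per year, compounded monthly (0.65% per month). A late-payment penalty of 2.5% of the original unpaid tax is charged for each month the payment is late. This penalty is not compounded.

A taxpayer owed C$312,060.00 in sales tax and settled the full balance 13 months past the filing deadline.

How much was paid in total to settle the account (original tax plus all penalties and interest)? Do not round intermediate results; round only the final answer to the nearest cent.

C$440,901.88

Late-payment penalty: 13 × 2.5% × C$312,060.00 = C$101,419.50
Interest: C$312,060.00 × ((1 + 0.0065)^13 − 1) = C$312,060.00 × 0.0878753… = C$27,422.3768…
Total = C$312,060.00 + C$101,419.5000 + C$27,422.3768… = C$440,901.88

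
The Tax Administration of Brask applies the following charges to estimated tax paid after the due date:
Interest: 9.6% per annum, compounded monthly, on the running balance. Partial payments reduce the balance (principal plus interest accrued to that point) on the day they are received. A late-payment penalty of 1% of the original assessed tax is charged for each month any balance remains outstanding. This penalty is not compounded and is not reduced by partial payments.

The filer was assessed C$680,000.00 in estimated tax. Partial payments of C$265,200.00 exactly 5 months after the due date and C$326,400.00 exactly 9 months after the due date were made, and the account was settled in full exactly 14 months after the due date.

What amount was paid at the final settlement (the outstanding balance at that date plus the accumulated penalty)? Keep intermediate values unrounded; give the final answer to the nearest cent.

C$230,866.35

Monthly rate = 9.6% ÷ 12 = 0.8%
Balance at month 5: C$680,000.0000 × (1 + 0.008)^5 = C$707,638.6955…
After C$265,200.00 payment: C$707,638.6955… − C$265,200.00 = C$442,438.6955…
Balance at month 9: C$442,438.6955… × (1 + 0.008)^4 = C$456,767.5382…
After C$326,400.00 payment: C$456,767.5382… − C$326,400.00 = C$130,367.5382…
Balance at month 14: C$130,367.5382… × (1 + 0.008)^5 = C$135,666.3451…
Penalty: 14 × 1% × C$680,000.00 = C$95,200.00
Final settlement = outstanding balance + penalty = C$135,666.3451… + C$95,200.00 = C$230,866.35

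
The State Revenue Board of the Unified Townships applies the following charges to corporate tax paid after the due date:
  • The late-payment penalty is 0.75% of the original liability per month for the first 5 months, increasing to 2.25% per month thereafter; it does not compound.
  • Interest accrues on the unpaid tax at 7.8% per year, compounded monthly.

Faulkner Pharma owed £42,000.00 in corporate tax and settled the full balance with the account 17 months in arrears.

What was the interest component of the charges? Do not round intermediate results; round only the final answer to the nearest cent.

Interest (7.8%/yr ÷ 12 = 0.65%/month): £42,000.00 × ((1 + 0.0065)^17 − 1) = £4,890.3568…

£4,890.36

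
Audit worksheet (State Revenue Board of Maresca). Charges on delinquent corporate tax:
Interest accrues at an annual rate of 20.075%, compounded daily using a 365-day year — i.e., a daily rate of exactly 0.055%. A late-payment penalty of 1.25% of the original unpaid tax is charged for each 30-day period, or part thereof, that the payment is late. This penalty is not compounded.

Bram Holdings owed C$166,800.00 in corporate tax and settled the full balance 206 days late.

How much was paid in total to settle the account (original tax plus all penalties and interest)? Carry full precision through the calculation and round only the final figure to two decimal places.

Penalty periods: ⌈206/30⌉ = 7; penalty = 7 × 1.25% × C$166,800.00 = C$14,595.00
Interest: C$166,800.00 × ((1 + 0.00055)^206 − 1) = C$166,800.00 × 0.11993299… = C$20,004.8229…
Total = C$166,800.00 + C$14,595.0000 + C$20,004.8229… = C$201,399.82

C$201,399.82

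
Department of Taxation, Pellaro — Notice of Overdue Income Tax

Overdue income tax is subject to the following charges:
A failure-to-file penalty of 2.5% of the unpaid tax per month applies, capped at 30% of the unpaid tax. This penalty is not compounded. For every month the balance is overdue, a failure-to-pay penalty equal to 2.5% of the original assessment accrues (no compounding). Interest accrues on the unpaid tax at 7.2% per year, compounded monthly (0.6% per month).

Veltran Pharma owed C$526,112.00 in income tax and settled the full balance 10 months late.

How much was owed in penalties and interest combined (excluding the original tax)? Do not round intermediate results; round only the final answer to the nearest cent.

Failure-to-file: 10 × 2.5% × C$526,112.00 = C$131,528.00 (under the 30% cap)
Failure-to-pay penalty: 10 × 2.5% × C$526,112.00 = C$131,528.00
Interest: C$526,112.00 × ((1 + 0.006)^10 − 1) = C$526,112.00 × 0.0616462… = C$32,432.8025…
Penalties + interest = C$263,056.0000 + C$32,432.8025… = C$295,488.80

C$295,488.80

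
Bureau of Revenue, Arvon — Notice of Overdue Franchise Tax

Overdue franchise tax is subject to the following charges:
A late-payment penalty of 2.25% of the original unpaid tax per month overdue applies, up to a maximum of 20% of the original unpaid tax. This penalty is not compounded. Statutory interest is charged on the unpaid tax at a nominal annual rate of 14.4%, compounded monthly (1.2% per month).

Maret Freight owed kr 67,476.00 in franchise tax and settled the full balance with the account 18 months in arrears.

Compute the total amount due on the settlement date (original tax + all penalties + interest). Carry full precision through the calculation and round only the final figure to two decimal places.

Penalty (uncapped): 18 × 2.25% × kr 67,476.00 = kr 27,327.78; cap = 20% × kr 67,476.00 = kr 13,495.20 → penalty = kr 13,495.20
Interest: kr 67,476.00 × ((1 + 0.012)^18 − 1) = kr 67,476.00 × 0.2395077… = kr 16,161.0208…
Total = kr 67,476.00 + kr 13,495.2000 + kr 16,161.0208… = kr 97,132.22

kr 97,132.22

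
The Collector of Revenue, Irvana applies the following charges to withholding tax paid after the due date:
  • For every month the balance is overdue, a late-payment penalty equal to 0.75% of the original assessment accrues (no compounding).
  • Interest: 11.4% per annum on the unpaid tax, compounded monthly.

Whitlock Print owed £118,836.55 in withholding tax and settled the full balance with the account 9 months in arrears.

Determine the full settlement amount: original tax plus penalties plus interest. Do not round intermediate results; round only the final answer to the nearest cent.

Late-payment penalty: 9 × 0.75% × £118,836.55 = £8,021.47…
Interest (11.4%/yr ÷ 12 = 0.95%/month): £118,836.55 × ((1 + 0.0095)^9 − 1) = £10,555.3067…
Total = £118,836.55 + £8,021.4671… + £10,555.3067… = £137,413.32

£137,413.32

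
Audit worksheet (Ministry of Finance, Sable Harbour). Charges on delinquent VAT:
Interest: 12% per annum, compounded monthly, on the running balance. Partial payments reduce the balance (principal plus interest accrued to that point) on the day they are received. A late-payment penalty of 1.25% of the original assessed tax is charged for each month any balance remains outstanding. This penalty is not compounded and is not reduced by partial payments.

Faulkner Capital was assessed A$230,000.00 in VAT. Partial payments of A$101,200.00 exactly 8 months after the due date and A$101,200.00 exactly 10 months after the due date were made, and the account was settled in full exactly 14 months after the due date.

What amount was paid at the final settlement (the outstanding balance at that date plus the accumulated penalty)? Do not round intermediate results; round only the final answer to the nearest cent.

Monthly rate = 12% ÷ 12 = 1%
Balance at month 8: A$230,000.0000 × (1 + 0.01)^8 = A$249,057.0423…
After A$101,200.00 payment: A$249,057.0423… − A$101,200.00 = A$147,857.0423…
Balance at month 10: A$147,857.0423… × (1 + 0.01)^2 = A$150,828.9688…
After A$101,200.00 payment: A$150,828.9688… − A$101,200.00 = A$49,628.9688…
Balance at month 14: A$49,628.9688… × (1 + 0.01)^4 = A$51,644.1040…
Penalty: 14 × 1.25% × A$230,000.00 = A$40,250.00
Final settlement = outstanding balance + penalty = A$51,644.1040… + A$40,250.00 = A$91,894.10

A$91,894.10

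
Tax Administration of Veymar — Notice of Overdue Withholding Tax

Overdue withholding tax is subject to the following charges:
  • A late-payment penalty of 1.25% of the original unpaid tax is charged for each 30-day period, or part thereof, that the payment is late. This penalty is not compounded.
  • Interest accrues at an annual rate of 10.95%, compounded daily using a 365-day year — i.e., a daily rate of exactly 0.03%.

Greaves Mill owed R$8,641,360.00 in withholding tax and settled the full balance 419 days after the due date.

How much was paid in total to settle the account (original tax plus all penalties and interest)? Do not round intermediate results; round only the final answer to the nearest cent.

Penalty periods: ⌈419/30⌉ = 14; penalty = 14 × 1.25% × R$8,641,360.00 = R$1,512,238.00
Interest: R$8,641,360.00 × ((1 + 0.0003)^419 − 1) = R$8,641,360.00 × 0.13392056… = R$1,157,255.7589…
Total = R$8,641,360.00 + R$1,512,238.0000 + R$1,157,255.7589… = R$11,310,853.76

R$11,310,853.76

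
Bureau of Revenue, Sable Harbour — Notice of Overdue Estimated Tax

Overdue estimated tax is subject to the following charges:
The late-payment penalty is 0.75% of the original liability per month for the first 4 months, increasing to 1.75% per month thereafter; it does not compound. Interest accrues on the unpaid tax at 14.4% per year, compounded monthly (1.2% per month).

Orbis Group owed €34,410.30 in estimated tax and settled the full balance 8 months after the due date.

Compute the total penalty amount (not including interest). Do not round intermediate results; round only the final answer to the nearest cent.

Penalty, months 1–4: 4 × 0.75% × €34,410.30 = €1,032.31…
Penalty, months 5–8: 4 × 1.75% × €34,410.30 = €2,408.72…
Total penalty = €1,032.31… + €2,408.72… = €3,441.03

€3,441.03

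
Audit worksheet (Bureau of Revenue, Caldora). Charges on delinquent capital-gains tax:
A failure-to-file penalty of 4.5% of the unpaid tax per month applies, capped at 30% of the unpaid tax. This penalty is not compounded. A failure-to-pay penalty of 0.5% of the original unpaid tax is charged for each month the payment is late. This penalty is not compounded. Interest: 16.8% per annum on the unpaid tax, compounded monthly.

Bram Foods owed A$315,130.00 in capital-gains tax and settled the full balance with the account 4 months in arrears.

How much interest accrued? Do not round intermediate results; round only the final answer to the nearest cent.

A$18,021.34

Interest (16.8%/yr ÷ 12 = 1.4%/month): A$315,130.00 × ((1 + 0.014)^4 − 1) = A$18,021.3439…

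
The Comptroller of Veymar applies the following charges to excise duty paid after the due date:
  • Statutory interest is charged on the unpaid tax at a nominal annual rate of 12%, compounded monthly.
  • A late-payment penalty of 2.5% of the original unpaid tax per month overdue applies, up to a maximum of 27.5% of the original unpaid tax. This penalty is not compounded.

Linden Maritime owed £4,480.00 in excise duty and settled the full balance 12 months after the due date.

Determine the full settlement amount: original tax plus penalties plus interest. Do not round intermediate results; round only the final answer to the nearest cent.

Penalty (uncapped): 12 × 2.5% × £4,480.00 = £1,344.00; cap = 27.5% × £4,480.00 = £1,232.00 → penalty = £1,232.00
Interest (12%/yr ÷ 12 = 1%/month): £4,480.00 × ((1 + 0.01)^12 − 1) = £568.1761…
Total = £4,480.00 + £1,232.0000 + £568.1761… = £6,280.18

£6,280.18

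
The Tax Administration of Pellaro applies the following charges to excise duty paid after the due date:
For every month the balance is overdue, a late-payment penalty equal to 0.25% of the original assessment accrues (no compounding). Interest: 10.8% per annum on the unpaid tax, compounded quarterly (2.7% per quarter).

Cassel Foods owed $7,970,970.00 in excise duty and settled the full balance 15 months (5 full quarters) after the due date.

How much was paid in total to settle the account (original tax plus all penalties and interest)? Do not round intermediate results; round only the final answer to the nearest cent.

Late-payment penalty: 15 × 0.25% × $7,970,970.00 = $298,911.38…
Interest: $7,970,970.00 × ((1 + 0.027)^5 − 1) = $7,970,970.00 × 0.1424895… = $1,135,779.5422…
Total = $7,970,970.00 + $298,911.3750 + $1,135,779.5422… = $9,405,660.92

$9,405,660.92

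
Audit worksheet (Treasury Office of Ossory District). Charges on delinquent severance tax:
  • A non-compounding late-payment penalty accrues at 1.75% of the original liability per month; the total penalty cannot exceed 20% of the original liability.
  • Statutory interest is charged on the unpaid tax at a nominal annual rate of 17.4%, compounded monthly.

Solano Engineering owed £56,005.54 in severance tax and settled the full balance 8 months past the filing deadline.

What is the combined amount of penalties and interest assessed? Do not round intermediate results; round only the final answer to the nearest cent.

Penalty: 8 × 1.75% × £56,005.54 = £7,840.78… (below the 20% cap of £11,201.11…)
Interest (17.4%/yr ÷ 12 = 1.45%/month): £56,005.54 × ((1 + 0.0145)^8 − 1) = £6,836.0840…
Penalties + interest = £7,840.7756 + £6,836.0840… = £14,676.86

£14,676.86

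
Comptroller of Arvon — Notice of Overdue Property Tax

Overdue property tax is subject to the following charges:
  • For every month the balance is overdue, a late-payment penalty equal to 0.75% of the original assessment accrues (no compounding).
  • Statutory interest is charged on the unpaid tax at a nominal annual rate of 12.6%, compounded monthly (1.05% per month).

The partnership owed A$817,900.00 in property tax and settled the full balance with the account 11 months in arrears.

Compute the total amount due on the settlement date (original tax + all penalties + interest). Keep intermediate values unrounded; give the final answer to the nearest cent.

Late-payment penalty: 11 × 0.75% × A$817,900.00 = A$67,476.75
Interest: A$817,900.00 × ((1 + 0.0105)^11 − 1) = A$817,900.00 × 0.1217588… = A$99,586.5461…
Total = A$817,900.00 + A$67,476.7500 + A$99,586.5461… = A$984,963.30

A$984,963.30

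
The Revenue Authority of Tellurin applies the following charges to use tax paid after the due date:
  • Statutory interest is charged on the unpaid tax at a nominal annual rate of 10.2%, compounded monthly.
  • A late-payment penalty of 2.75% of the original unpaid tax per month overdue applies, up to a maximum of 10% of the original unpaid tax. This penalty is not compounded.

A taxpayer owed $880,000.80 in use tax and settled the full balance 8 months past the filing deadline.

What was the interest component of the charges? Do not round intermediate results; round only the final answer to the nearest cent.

Interest (10.2%/yr ÷ 12 = 0.85%/month): $880,000.80 × ((1 + 0.0085)^8 − 1) = $61,650.8839…

$61,650.88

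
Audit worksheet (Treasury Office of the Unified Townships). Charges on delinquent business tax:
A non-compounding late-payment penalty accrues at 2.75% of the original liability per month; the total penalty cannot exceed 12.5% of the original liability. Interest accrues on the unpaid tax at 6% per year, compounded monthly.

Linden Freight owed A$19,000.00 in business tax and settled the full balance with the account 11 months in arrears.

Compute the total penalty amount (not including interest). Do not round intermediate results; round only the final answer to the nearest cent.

A$2,375.00

Penalty (uncapped): 11 × 2.75% × A$19,000.00 = A$5,747.50; cap = 12.5% × A$19,000.00 = A$2,375.00 → penalty = A$2,375.00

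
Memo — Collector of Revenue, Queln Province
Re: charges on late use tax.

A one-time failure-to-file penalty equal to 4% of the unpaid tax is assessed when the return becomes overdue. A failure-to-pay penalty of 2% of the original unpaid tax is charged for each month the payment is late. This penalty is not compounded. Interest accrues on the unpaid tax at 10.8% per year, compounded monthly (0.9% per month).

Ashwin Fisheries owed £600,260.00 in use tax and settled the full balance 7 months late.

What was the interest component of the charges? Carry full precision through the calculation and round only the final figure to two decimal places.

Interest: £600,260.00 × ((1 + 0.009)^7 − 1) = £600,260.00 × 0.0647267… = £38,852.8765…

£38,852.88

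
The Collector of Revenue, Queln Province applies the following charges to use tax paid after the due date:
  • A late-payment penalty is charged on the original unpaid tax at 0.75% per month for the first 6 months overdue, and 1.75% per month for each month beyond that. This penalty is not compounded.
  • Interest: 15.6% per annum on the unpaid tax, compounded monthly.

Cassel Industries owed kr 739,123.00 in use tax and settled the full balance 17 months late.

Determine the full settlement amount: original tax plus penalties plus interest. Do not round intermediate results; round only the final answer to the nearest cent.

Penalty, months 1–6: 6 × 0.75% × kr 739,123.00 = kr 33,260.54…
Penalty, months 7–17: 11 × 1.75% × kr 739,123.00 = kr 142,281.18…
Interest (15.6%/yr ÷ 12 = 1.3%/month): kr 739,123.00 × ((1 + 0.013)^17 − 1) = kr 181,490.3915…
Total = kr 739,123.00 + kr 175,541.7125 + kr 181,490.3915… = kr 1,096,155.10

kr 1,096,155.10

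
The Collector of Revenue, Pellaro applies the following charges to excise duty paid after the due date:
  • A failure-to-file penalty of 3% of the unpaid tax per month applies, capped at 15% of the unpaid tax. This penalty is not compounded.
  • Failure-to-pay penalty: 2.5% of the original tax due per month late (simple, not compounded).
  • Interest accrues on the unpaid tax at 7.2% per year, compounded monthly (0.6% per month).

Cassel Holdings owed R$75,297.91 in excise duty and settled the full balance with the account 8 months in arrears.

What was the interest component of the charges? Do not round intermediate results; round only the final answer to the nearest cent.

Interest: R$75,297.91 × ((1 + 0.006)^8 − 1) = R$75,297.91 × 0.0490202… = R$3,691.1176…

R$3,691.12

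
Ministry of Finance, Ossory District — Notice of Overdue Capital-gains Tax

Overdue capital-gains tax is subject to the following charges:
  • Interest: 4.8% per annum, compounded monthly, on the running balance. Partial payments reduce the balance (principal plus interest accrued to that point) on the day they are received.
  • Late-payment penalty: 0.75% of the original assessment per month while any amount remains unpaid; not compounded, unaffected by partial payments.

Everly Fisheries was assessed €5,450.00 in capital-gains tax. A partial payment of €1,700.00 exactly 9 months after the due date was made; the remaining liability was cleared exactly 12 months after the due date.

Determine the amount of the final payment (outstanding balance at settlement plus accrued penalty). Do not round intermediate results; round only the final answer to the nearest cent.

€4,487.45

Monthly rate = 4.8% ÷ 12 = 0.4%
Balance at month 9: €5,450.0000 × (1 + 0.004)^9 = €5,649.3687…
After €1,700.00 payment: €5,649.3687… − €1,700.00 = €3,949.3687…
Balance at month 12: €3,949.3687… × (1 + 0.004)^3 = €3,996.9509…
Penalty: 12 × 0.75% × €5,450.00 = €490.50
Final settlement = outstanding balance + penalty = €3,996.9509… + €490.50 = €4,487.45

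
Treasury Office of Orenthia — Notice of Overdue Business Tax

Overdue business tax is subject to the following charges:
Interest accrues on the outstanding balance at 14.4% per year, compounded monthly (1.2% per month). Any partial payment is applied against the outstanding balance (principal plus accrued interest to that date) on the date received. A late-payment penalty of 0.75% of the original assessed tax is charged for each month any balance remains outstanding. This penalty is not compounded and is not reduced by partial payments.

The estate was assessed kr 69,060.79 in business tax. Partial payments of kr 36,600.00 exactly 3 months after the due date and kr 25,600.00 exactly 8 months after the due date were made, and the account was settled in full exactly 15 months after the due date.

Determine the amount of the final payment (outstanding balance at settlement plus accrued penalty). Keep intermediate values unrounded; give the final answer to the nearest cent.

kr 20,299.65

Balance at month 3: kr 69,060.7900 × (1 + 0.012)^3 = kr 71,576.9320…
After kr 36,600.00 payment: kr 71,576.9320… − kr 36,600.00 = kr 34,976.9320…
Balance at month 8: kr 34,976.9320… × (1 + 0.012)^5 = kr 37,126.5228…
After kr 25,600.00 payment: kr 37,126.5228… − kr 25,600.00 = kr 11,526.5228…
Balance at month 15: kr 11,526.5228… × (1 + 0.012)^7 = kr 12,530.3124…
Penalty: 15 × 0.75% × kr 69,060.79 = kr 7,769.34…
Final settlement = outstanding balance + penalty = kr 12,530.3124… + kr 7,769.34… = kr 20,299.65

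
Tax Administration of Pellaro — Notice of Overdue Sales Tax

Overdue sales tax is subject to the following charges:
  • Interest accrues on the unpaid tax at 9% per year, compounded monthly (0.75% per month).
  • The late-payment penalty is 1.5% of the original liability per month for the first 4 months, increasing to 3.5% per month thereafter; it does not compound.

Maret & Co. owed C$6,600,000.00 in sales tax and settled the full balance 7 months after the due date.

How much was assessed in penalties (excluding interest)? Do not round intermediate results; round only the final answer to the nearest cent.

Penalty, months 1–4: 4 × 1.5% × C$6,600,000.00 = C$396,000.00
Penalty, months 5–7: 3 × 3.5% × C$6,600,000.00 = C$693,000.00
Total penalty = C$396,000.00 + C$693,000.00 = C$1,089,000.00

C$1,089,000.00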